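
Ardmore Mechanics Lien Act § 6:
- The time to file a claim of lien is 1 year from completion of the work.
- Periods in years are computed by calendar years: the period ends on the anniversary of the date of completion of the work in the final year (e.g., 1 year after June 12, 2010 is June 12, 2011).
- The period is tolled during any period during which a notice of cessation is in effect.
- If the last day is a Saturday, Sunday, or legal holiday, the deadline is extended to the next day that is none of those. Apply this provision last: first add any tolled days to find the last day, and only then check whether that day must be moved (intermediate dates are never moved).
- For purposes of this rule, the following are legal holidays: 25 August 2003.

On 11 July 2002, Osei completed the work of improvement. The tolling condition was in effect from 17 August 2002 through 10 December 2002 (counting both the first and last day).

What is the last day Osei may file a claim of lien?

November 4, 2003

1 year after 11 July 2002 is July 11, 2003.
From August 17, 2002 through December 10, 2002 inclusive is 116 days; tolling adds 116 days: July 11, 2003 + 116 days = November 4, 2003.
November 4, 2003 is a Tuesday and not a legal holiday, so no extension applies.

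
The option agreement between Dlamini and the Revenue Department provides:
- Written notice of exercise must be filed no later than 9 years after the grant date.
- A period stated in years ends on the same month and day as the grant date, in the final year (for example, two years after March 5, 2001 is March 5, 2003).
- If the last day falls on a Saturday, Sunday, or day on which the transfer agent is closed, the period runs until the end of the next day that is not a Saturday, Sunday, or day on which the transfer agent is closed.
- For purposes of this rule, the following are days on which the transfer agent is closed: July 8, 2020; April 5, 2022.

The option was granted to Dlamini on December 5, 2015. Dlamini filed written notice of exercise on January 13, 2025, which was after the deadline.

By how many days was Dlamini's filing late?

9 years after December 5, 2015 is December 5, 2024.
December 5, 2024 is a Thursday and not a day on which the transfer agent is closed, so no extension applies.
The deadline is December 5, 2024; from December 5, 2024 to January 13, 2025 is 39 days.

39 days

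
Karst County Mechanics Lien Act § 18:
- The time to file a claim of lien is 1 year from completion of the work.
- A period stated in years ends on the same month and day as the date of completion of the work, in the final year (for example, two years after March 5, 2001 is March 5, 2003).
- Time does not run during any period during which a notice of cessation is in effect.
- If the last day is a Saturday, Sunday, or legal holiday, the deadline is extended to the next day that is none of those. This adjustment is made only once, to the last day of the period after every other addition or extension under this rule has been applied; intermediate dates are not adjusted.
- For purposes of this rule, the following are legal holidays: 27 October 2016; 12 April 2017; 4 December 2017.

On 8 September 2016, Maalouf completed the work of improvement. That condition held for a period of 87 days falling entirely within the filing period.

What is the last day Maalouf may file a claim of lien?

1 year after 8 September 2016 is September 8, 2017.
Tolling adds 87 days: September 8, 2017 + 87 days = December 4, 2017.
December 4, 2017 is a listed holiday. The next qualifying day is December 5, 2017.

December 5, 2017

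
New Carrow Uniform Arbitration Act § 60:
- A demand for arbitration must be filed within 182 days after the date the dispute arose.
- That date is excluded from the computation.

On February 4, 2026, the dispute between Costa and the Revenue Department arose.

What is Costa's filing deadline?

182 days after February 4, 2026 is August 5, 2026.

August 5, 2026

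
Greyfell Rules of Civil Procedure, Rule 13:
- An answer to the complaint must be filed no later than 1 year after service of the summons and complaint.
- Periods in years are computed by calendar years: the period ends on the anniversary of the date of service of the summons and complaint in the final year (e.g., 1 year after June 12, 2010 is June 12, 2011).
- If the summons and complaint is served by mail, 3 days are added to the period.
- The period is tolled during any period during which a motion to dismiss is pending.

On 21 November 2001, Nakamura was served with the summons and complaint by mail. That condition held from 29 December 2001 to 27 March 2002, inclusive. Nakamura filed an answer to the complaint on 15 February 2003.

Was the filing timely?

Yes

1 year after 21 November 2001 is November 21, 2002.
Service was by mail, adding 3 days: November 21, 2002 + 3 days = November 24, 2002.
From December 29, 2001 through March 27, 2002 inclusive is 89 days; tolling adds 89 days: November 24, 2002 + 89 days = February 21, 2003.
The deadline is February 21, 2003; the filing on February 15, 2003 is on or before that date.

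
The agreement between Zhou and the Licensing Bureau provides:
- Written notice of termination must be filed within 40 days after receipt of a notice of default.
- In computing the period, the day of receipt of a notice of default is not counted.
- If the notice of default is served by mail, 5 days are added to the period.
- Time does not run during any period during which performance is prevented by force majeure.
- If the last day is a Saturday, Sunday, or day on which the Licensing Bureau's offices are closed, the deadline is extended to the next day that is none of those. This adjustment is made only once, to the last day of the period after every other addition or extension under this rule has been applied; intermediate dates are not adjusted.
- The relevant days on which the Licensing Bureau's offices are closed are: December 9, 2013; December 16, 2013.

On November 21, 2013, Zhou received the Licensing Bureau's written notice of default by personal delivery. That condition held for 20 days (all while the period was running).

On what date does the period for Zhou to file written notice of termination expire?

40 days after November 21, 2013 is December 31, 2013.
Service was not by mail, so no mail extension applies.
Tolling adds 20 days: December 31, 2013 + 20 days = January 20, 2014.
January 20, 2014 is a Monday and not a day on which the Licensing Bureau's offices are closed, so no extension applies.

January 20, 2014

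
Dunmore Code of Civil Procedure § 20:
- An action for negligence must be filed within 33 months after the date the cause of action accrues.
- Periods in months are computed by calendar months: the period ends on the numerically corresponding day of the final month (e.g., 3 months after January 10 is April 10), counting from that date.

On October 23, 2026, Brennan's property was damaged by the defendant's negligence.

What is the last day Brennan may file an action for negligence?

33 months after October 23, 2026 is July 23, 2029.

July 23, 2029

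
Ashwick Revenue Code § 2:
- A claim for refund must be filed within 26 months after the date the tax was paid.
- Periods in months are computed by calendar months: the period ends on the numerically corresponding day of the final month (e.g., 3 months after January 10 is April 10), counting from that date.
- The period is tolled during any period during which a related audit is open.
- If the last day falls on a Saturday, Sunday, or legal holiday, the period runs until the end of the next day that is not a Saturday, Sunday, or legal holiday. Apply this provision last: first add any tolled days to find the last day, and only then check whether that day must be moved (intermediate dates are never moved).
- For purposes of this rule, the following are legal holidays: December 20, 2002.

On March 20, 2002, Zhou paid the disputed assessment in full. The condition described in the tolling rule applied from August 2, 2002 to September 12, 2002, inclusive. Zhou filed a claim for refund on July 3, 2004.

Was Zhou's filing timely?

No

26 months after March 20, 2002 is May 20, 2004.
From August 2, 2002 through September 12, 2002 inclusive is 42 days; tolling adds 42 days: May 20, 2004 + 42 days = July 1, 2004.
July 1, 2004 is a Thursday and not a legal holiday, so no extension applies.
The deadline is July 1, 2004; the filing on July 3, 2004 is after that date.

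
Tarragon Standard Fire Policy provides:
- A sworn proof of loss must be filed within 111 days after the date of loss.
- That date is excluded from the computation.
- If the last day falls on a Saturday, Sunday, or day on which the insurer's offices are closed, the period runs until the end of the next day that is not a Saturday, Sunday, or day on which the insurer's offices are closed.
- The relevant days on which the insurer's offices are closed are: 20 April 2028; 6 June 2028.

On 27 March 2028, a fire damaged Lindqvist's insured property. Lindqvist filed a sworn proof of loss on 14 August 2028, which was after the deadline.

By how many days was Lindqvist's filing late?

28 days

111 days after 27 March 2028 is July 16, 2028.
July 16, 2028 is Sunday. The next qualifying day is July 17, 2028.
The deadline is July 17, 2028; from July 17, 2028 to August 14, 2028 is 28 days.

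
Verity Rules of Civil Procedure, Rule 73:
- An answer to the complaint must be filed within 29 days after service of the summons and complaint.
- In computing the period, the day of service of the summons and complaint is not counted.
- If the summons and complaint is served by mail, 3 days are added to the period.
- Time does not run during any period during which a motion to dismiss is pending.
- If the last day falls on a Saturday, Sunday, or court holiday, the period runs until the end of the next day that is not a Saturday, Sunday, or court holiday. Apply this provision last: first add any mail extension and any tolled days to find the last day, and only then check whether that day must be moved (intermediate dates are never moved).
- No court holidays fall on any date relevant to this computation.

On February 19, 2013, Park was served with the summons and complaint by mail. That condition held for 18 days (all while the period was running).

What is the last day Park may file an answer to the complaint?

April 10, 2013

29 days after February 19, 2013 is March 20, 2013.
Service was by mail, adding 3 days: March 20, 2013 + 3 days = March 23, 2013.
Tolling adds 18 days: March 23, 2013 + 18 days = April 10, 2013.
April 10, 2013 is a Wednesday and not a court holiday, so no extension applies.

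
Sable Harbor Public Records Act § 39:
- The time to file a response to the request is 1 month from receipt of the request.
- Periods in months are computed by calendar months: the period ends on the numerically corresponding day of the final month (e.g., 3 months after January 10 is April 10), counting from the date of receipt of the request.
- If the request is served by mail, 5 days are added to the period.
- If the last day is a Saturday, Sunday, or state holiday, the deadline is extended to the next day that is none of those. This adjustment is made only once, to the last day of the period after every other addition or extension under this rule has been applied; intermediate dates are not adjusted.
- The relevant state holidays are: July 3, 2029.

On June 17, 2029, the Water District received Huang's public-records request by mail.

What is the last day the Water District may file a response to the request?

July 23, 2029

1 month after June 17, 2029 is July 17, 2029.
Service was by mail, adding 5 days: July 17, 2029 + 5 days = July 22, 2029.
July 22, 2029 is Sunday. The next qualifying day is July 23, 2029.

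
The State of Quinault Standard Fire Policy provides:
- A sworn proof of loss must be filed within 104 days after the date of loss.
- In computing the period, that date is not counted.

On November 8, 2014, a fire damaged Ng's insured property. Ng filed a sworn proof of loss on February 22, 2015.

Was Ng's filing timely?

No

104 days after November 8, 2014 is February 20, 2015.
The deadline is February 20, 2015; the filing on February 22, 2015 is after that date.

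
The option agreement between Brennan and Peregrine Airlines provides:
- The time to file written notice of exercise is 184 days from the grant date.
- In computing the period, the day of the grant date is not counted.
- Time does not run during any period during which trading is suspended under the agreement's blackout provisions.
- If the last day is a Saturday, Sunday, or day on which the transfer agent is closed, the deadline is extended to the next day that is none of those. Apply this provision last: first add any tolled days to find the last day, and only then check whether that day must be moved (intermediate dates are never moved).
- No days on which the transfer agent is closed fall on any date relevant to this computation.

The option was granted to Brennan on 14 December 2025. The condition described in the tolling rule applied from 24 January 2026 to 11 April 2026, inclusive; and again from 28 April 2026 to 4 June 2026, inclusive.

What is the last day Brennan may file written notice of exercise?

October 12, 2026

184 days after 14 December 2025 is June 16, 2026.
From January 24, 2026 through April 11, 2026 inclusive is 78 days; tolling adds 78 days: June 16, 2026 + 78 days = September 2, 2026.
From April 28, 2026 through June 4, 2026 inclusive is 38 days; tolling adds 38 days: September 2, 2026 + 38 days = October 10, 2026.
October 10, 2026 is Saturday; October 11, 2026 is Sunday. The next qualifying day is October 12, 2026.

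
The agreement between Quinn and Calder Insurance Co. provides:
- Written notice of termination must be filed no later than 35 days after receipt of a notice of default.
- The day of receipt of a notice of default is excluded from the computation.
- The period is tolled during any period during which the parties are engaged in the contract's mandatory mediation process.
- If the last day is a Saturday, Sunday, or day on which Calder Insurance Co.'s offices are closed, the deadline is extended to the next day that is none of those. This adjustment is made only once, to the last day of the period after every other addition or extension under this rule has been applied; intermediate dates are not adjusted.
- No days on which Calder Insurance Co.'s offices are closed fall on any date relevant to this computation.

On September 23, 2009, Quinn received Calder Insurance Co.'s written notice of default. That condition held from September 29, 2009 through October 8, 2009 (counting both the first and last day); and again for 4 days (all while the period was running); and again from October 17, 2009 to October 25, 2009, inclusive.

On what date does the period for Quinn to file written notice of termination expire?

35 days after September 23, 2009 is October 28, 2009.
From September 29, 2009 through October 8, 2009 inclusive is 10 days; tolling adds 10 days: October 28, 2009 + 10 days = November 7, 2009.
Tolling adds 4 days: November 7, 2009 + 4 days = November 11, 2009.
From October 17, 2009 through October 25, 2009 inclusive is 9 days; tolling adds 9 days: November 11, 2009 + 9 days = November 20, 2009.
November 20, 2009 is a Friday and not a day on which Calder Insurance Co.'s offices are closed, so no extension applies.

November 20, 2009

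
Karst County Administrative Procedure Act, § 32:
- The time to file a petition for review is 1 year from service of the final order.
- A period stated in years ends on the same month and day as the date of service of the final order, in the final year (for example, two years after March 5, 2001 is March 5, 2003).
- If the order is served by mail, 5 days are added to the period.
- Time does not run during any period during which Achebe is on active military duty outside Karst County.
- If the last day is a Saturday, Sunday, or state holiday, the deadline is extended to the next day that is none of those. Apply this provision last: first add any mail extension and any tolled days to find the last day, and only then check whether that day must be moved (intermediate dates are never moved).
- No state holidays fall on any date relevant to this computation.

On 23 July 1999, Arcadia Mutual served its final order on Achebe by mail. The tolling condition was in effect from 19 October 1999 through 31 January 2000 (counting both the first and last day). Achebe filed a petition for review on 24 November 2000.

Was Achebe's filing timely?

No

1 year after 23 July 1999 is July 23, 2000.
Service was by mail, adding 5 days: July 23, 2000 + 5 days = July 28, 2000.
From October 19, 1999 through January 31, 2000 inclusive is 105 days; tolling adds 105 days: July 28, 2000 + 105 days = November 10, 2000.
November 10, 2000 is a Friday and not a state holiday, so no extension applies.
The deadline is November 10, 2000; the filing on November 24, 2000 is after that date.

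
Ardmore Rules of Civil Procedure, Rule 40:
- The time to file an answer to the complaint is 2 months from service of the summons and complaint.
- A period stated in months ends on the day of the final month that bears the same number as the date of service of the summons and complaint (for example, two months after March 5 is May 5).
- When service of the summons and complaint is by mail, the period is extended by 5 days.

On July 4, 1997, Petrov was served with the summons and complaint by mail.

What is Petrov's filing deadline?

2 months after July 4, 1997 is September 4, 1997.
Service was by mail, adding 5 days: September 4, 1997 + 5 days = September 9, 1997.

September 9, 1997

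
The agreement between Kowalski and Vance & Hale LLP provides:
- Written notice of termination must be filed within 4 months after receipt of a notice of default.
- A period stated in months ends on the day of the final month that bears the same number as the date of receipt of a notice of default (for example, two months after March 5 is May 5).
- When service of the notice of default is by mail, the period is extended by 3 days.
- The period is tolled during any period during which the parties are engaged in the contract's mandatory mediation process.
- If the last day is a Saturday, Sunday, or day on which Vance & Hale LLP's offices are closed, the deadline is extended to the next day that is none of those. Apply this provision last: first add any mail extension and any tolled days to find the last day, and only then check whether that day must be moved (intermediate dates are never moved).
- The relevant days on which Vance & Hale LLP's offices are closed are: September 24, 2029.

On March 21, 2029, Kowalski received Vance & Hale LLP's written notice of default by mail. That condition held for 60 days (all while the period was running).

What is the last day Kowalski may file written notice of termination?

September 25, 2029

4 months after March 21, 2029 is July 21, 2029.
Service was by mail, adding 3 days: July 21, 2029 + 3 days = July 24, 2029.
Tolling adds 60 days: July 24, 2029 + 60 days = September 22, 2029.
September 22, 2029 is Saturday; September 23, 2029 is Sunday; September 24, 2029 is a listed holiday. The next qualifying day is September 25, 2029.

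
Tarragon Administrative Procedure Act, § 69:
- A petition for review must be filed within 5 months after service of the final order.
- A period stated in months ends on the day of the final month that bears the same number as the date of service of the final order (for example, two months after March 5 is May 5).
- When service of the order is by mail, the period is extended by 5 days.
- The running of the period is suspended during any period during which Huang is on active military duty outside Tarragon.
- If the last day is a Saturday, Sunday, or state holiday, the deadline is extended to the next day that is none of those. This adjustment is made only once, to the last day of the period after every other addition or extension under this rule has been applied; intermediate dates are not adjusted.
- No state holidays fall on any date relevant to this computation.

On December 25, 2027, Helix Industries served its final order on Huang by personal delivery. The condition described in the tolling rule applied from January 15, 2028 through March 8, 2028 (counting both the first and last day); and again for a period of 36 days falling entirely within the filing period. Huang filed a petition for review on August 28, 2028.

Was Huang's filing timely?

No

5 months after December 25, 2027 is May 25, 2028.
Service was not by mail, so no mail extension applies.
From January 15, 2028 through March 8, 2028 inclusive is 54 days; tolling adds 54 days: May 25, 2028 + 54 days = July 18, 2028.
Tolling adds 36 days: July 18, 2028 + 36 days = August 23, 2028.
August 23, 2028 is a Wednesday and not a state holiday, so no extension applies.
The deadline is August 23, 2028; the filing on August 28, 2028 is after that date.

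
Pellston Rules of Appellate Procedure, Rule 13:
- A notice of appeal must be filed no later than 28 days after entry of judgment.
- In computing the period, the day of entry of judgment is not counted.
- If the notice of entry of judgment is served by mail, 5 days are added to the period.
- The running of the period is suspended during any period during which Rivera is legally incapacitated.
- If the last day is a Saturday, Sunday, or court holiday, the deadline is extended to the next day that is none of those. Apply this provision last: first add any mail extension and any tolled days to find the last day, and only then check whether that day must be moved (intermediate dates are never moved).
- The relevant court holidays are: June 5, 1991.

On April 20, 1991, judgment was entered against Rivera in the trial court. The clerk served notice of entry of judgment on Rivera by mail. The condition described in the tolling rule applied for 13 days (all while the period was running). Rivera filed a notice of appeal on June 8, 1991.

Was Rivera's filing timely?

No

28 days after April 20, 1991 is May 18, 1991.
Service was by mail, adding 5 days: May 18, 1991 + 5 days = May 23, 1991.
Tolling adds 13 days: May 23, 1991 + 13 days = June 5, 1991.
June 5, 1991 is a listed holiday. The next qualifying day is June 6, 1991.
The deadline is June 6, 1991; the filing on June 8, 1991 is after that date.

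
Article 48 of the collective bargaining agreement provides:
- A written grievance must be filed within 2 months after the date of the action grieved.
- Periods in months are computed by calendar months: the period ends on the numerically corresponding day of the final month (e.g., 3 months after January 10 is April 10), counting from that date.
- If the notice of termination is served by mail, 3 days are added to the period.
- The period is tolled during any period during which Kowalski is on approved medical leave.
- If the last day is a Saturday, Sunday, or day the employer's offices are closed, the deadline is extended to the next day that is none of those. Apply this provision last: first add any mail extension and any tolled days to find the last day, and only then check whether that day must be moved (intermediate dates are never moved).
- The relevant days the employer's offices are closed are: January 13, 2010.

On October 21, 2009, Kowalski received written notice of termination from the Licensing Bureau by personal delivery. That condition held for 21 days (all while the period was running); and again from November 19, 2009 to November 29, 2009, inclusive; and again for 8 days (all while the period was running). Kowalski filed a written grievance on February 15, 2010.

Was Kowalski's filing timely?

2 months after October 21, 2009 is December 21, 2009.
Service was not by mail, so no mail extension applies.
Tolling adds 21 days: December 21, 2009 + 21 days = January 11, 2010.
From November 19, 2009 through November 29, 2009 inclusive is 11 days; tolling adds 11 days: January 11, 2010 + 11 days = January 22, 2010.
Tolling adds 8 days: January 22, 2010 + 8 days = January 30, 2010.
January 30, 2010 is Saturday; January 31, 2010 is Sunday. The next qualifying day is February 1, 2010.
The deadline is February 1, 2010; the filing on February 15, 2010 is after that date.

No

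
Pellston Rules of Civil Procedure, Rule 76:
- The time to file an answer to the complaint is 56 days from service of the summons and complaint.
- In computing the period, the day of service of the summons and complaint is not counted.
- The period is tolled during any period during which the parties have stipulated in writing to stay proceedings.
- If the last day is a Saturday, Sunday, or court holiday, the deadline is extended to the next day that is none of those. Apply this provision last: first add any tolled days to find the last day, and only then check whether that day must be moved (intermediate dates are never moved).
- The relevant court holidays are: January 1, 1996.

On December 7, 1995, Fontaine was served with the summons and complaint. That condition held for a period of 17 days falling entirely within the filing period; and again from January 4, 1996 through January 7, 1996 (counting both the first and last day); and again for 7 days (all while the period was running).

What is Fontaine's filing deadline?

56 days after December 7, 1995 is February 1, 1996.
Tolling adds 17 days: February 1, 1996 + 17 days = February 18, 1996.
From January 4, 1996 through January 7, 1996 inclusive is 4 days; tolling adds 4 days: February 18, 1996 + 4 days = February 22, 1996.
Tolling adds 7 days: February 22, 1996 + 7 days = February 29, 1996.
February 29, 1996 is a Thursday and not a court holiday, so no extension applies.

February 29, 1996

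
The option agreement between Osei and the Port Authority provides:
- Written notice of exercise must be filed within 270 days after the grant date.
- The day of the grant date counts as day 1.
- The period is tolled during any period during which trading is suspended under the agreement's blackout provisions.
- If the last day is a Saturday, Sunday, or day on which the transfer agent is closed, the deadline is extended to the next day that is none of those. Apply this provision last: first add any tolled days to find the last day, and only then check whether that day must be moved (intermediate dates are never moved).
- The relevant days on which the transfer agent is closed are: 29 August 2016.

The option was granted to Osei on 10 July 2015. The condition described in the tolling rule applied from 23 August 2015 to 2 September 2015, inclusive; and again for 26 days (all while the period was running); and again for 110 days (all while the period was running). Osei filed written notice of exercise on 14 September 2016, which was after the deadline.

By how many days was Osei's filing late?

Counting 10 July 2015 as day 1, day 270 is April 4, 2016.
From August 23, 2015 through September 2, 2015 inclusive is 11 days; tolling adds 11 days: April 4, 2016 + 11 days = April 15, 2016.
Tolling adds 26 days: April 15, 2016 + 26 days = May 11, 2016.
Tolling adds 110 days: May 11, 2016 + 110 days = August 29, 2016.
August 29, 2016 is a listed holiday. The next qualifying day is August 30, 2016.
The deadline is August 30, 2016; from August 30, 2016 to September 14, 2016 is 15 days.

15 days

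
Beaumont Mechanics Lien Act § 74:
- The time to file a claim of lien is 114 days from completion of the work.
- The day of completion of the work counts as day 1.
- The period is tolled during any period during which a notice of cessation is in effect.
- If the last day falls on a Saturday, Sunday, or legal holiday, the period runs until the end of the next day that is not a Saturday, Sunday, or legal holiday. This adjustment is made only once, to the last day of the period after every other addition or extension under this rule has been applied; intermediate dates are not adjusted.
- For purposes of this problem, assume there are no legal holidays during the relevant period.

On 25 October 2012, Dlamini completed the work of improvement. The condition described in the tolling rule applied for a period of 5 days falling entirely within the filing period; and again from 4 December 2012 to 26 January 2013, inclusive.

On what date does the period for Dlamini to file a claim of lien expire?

Counting 25 October 2012 as day 1, day 114 is February 15, 2013.
Tolling adds 5 days: February 15, 2013 + 5 days = February 20, 2013.
From December 4, 2012 through January 26, 2013 inclusive is 54 days; tolling adds 54 days: February 20, 2013 + 54 days = April 15, 2013.
April 15, 2013 is a Monday and not a legal holiday, so no extension applies.

April 15, 2013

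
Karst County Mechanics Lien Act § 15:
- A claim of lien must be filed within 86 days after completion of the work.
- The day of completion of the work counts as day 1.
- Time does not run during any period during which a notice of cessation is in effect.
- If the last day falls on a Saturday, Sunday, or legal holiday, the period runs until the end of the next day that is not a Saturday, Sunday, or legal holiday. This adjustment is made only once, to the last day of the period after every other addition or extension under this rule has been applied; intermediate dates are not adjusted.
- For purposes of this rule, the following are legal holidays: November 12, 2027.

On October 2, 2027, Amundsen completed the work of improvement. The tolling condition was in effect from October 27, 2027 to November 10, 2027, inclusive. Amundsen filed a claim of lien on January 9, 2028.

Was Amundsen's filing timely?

Counting October 2, 2027 as day 1, day 86 is December 26, 2027.
From October 27, 2027 through November 10, 2027 inclusive is 15 days; tolling adds 15 days: December 26, 2027 + 15 days = January 10, 2028.
January 10, 2028 is a Monday and not a legal holiday, so no extension applies.
The deadline is January 10, 2028; the filing on January 9, 2028 is on or before that date.

Yes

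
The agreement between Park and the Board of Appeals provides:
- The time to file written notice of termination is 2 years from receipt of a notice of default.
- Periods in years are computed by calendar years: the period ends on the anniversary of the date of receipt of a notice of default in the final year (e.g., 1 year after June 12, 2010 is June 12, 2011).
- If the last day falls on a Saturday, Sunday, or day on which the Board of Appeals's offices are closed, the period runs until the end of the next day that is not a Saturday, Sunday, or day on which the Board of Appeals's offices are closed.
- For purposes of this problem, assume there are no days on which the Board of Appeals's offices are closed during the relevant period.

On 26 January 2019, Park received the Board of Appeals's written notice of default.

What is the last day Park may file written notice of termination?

January 26, 2021

2 years after 26 January 2019 is January 26, 2021.
January 26, 2021 is a Tuesday and not a day on which the Board of Appeals's offices are closed, so no extension applies.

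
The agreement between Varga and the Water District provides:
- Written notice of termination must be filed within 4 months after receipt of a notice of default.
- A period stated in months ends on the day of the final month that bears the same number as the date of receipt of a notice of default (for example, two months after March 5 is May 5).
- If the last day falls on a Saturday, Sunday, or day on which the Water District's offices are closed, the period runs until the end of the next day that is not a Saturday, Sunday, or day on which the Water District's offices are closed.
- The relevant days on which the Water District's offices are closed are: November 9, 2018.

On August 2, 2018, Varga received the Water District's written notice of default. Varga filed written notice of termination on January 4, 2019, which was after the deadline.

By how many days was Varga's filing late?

32 days

4 months after August 2, 2018 is December 2, 2018.
December 2, 2018 is Sunday. The next qualifying day is December 3, 2018.
The deadline is December 3, 2018; from December 3, 2018 to January 4, 2019 is 32 days.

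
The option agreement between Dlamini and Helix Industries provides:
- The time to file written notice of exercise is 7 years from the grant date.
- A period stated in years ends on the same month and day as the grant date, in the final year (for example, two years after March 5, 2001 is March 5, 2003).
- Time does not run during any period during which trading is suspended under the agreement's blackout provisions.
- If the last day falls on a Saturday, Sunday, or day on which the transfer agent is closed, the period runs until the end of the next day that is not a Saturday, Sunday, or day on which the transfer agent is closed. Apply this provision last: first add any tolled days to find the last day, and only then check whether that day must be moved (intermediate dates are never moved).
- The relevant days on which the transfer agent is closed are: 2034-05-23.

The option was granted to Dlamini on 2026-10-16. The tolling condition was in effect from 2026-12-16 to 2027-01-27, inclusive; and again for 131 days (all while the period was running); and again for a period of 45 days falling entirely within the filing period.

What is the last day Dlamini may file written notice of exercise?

7 years after 2026-10-16 is October 16, 2033.
From December 16, 2026 through January 27, 2027 inclusive is 43 days; tolling adds 43 days: October 16, 2033 + 43 days = November 28, 2033.
Tolling adds 131 days: November 28, 2033 + 131 days = April 8, 2034.
Tolling adds 45 days: April 8, 2034 + 45 days = May 23, 2034.
May 23, 2034 is a listed holiday. The next qualifying day is May 24, 2034.

May 24, 2034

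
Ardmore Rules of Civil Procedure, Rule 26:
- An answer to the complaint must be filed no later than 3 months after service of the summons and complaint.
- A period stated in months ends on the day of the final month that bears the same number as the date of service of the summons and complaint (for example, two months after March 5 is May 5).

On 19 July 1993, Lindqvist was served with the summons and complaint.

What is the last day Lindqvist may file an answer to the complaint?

3 months after 19 July 1993 is October 19, 1993.

October 19, 1993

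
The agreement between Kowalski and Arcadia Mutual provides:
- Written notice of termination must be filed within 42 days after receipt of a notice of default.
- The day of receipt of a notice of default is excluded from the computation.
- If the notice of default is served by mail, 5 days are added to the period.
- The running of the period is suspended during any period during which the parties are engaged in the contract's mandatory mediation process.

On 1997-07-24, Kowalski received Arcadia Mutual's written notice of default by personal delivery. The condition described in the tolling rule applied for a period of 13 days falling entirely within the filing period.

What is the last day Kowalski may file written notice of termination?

42 days after 1997-07-24 is September 4, 1997.
Service was not by mail, so no mail extension applies.
Tolling adds 13 days: September 4, 1997 + 13 days = September 17, 1997.

September 17, 1997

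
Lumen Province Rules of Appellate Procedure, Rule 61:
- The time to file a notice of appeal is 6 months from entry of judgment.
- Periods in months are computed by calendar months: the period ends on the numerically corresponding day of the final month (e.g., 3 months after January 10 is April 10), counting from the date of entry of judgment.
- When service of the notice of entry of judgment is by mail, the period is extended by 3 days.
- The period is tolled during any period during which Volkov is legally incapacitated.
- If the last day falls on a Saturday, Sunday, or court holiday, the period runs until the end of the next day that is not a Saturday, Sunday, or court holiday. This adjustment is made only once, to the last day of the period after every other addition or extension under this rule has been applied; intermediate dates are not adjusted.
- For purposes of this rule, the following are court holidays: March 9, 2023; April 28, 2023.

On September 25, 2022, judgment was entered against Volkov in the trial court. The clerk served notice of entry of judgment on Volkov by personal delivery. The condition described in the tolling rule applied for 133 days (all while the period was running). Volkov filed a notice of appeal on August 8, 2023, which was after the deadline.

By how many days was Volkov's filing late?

6 months after September 25, 2022 is March 25, 2023.
Service was not by mail, so no mail extension applies.
Tolling adds 133 days: March 25, 2023 + 133 days = August 5, 2023.
August 5, 2023 is Saturday; August 6, 2023 is Sunday. The next qualifying day is August 7, 2023.
The deadline is August 7, 2023; from August 7, 2023 to August 8, 2023 is 1 days.

1 day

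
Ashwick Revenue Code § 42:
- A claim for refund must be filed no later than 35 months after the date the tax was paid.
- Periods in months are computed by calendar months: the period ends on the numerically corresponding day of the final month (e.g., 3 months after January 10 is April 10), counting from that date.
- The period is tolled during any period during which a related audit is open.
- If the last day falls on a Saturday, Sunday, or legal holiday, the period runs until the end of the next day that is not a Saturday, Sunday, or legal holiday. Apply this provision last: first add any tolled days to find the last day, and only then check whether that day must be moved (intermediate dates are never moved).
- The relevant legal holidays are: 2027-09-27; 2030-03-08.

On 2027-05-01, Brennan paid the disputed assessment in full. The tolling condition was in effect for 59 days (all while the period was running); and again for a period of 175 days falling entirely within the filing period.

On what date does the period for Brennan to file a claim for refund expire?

November 21, 2030

35 months after 2027-05-01 is April 1, 2030.
Tolling adds 59 days: April 1, 2030 + 59 days = May 30, 2030.
Tolling adds 175 days: May 30, 2030 + 175 days = November 21, 2030.
November 21, 2030 is a Thursday and not a legal holiday, so no extension applies.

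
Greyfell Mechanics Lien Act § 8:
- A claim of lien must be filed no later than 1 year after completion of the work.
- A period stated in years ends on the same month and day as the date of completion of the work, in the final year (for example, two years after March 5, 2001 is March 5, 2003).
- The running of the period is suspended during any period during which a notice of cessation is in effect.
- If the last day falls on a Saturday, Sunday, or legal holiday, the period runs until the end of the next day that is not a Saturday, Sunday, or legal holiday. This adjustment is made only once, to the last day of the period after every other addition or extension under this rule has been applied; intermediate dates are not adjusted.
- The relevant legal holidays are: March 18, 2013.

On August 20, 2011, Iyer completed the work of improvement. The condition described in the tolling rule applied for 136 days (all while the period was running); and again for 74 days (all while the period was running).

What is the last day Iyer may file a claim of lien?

March 19, 2013

1 year after August 20, 2011 is August 20, 2012.
Tolling adds 136 days: August 20, 2012 + 136 days = January 3, 2013.
Tolling adds 74 days: January 3, 2013 + 74 days = March 18, 2013.
March 18, 2013 is a listed holiday. The next qualifying day is March 19, 2013.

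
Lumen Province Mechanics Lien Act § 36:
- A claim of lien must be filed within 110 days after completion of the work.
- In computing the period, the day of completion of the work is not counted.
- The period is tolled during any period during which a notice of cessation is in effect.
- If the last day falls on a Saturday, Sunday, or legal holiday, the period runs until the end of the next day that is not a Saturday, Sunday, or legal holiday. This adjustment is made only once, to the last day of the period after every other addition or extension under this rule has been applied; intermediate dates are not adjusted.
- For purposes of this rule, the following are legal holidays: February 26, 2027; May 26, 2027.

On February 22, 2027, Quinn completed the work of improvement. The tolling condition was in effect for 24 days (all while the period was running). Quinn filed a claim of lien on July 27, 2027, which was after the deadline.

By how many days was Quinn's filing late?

110 days after February 22, 2027 is June 12, 2027.
Tolling adds 24 days: June 12, 2027 + 24 days = July 6, 2027.
July 6, 2027 is a Tuesday and not a legal holiday, so no extension applies.
The deadline is July 6, 2027; from July 6, 2027 to July 27, 2027 is 21 days.

21 days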